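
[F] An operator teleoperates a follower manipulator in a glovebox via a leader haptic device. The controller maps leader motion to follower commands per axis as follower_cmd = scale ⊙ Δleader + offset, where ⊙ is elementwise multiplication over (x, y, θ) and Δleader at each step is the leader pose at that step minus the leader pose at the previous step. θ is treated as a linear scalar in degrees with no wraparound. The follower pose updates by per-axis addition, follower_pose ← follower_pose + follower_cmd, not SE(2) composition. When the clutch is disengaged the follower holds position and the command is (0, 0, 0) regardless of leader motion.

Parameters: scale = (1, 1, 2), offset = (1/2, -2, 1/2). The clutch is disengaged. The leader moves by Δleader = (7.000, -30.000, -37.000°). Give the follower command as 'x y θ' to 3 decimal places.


clutch disengaged → follower holds; cmd = (0, 0, 0)

0.000 0.000 0.000


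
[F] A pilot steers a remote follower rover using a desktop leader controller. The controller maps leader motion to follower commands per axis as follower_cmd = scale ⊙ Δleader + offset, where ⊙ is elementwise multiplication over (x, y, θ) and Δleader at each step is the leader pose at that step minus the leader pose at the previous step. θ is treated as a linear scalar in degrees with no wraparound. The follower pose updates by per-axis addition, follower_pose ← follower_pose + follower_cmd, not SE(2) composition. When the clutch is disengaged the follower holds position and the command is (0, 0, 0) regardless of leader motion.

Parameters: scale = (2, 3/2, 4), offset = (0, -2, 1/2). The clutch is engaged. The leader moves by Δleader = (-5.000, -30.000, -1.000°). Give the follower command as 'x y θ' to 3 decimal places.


axis x: 2·-5.000 + 0 = -10.000
axis y: 3/2·-30.000 + -2 = -47.000
axis θ: 4·-1.000 + 1/2 = -3.500

-10.000 -47.000 -3.500


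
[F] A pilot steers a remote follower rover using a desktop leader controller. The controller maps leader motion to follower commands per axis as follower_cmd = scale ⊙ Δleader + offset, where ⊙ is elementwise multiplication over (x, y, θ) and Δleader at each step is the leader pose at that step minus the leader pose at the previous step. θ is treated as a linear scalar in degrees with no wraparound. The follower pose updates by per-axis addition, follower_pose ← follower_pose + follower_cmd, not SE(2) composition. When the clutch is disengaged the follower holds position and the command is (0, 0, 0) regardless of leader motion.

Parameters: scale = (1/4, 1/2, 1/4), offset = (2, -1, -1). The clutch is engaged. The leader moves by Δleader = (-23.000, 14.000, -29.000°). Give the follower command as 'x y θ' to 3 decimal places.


-3.750 6.000 -8.250

axis x: 1/4·-23.000 + 2 = -3.750
axis y: 1/2·14.000 + -1 = 6.000
axis θ: 1/4·-29.000 + -1 = -8.250


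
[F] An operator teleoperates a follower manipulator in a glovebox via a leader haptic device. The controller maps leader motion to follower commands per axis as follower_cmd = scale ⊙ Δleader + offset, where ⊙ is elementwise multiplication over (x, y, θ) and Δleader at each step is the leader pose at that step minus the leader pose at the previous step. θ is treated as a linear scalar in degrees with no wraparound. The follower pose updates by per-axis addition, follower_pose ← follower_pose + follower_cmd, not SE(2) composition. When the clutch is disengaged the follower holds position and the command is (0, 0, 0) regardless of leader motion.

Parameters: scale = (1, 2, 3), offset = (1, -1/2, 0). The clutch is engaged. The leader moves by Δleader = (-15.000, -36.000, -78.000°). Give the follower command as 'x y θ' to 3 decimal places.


axis x: 1·-15.000 + 1 = -14.000
axis y: 2·-36.000 + -1/2 = -72.500
axis θ: 3·-78.000 + 0 = -234.000

-14.000 -72.500 -234.000


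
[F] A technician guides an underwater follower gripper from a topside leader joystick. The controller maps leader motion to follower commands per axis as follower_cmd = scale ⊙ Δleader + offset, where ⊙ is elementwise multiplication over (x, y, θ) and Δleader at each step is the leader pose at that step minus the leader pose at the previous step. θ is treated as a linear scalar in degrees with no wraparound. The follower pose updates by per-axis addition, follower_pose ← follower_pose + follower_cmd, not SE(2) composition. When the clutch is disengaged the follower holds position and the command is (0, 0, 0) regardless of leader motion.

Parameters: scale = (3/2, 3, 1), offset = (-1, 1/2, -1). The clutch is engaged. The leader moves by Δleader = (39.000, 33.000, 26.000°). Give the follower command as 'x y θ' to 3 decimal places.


57.500 99.500 25.000

axis x: 3/2·39.000 + -1 = 57.500
axis y: 3·33.000 + 1/2 = 99.500
axis θ: 1·26.000 + -1 = 25.000


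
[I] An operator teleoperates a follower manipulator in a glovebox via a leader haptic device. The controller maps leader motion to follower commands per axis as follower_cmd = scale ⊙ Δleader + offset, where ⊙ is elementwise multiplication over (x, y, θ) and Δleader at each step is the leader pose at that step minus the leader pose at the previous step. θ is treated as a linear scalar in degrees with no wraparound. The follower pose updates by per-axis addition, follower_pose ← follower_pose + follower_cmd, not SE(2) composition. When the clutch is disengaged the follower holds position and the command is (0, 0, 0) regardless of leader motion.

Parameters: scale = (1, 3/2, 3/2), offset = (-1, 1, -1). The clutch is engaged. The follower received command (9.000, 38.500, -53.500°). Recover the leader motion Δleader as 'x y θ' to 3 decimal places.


10.000 25.000 -35.000

axis x: (9.000 − -1) / (1) = 10.000
axis y: (38.500 − 1) / (3/2) = 25.000
axis θ: (-53.500 − -1) / (3/2) = -35.000


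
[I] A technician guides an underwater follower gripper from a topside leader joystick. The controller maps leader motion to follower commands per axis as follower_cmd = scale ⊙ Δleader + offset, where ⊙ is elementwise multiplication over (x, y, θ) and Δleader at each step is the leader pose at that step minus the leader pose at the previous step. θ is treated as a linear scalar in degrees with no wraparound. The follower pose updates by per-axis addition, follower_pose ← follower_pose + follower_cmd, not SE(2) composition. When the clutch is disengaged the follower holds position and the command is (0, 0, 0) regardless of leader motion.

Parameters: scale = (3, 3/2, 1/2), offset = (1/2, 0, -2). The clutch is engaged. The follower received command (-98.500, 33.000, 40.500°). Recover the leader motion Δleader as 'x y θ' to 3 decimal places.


axis x: (-98.500 − 1/2) / (3) = -33.000
axis y: (33.000 − 0) / (3/2) = 22.000
axis θ: (40.500 − -2) / (1/2) = 85.000

-33.000 22.000 85.000


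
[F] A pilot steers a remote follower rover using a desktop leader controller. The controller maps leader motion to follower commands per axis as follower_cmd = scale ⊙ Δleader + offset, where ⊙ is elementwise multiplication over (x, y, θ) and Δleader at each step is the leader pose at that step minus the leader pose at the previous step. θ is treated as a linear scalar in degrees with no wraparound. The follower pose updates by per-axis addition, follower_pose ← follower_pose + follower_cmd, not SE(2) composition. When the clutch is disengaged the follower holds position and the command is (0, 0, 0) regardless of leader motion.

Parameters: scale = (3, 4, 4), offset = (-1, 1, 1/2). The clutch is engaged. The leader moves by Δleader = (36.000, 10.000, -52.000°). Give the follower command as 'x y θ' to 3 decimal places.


axis x: 3·36.000 + -1 = 107.000
axis y: 4·10.000 + 1 = 41.000
axis θ: 4·-52.000 + 1/2 = -207.500

107.000 41.000 -207.500


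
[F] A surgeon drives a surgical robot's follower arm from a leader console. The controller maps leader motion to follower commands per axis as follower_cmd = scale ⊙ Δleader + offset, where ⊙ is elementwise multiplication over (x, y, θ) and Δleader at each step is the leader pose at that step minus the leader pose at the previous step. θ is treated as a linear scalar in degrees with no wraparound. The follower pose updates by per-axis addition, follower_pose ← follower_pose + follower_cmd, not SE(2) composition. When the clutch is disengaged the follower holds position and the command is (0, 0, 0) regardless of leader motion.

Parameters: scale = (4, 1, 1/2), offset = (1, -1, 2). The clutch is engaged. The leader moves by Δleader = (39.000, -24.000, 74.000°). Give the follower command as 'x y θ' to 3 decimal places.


axis x: 4·39.000 + 1 = 157.000
axis y: 1·-24.000 + -1 = -25.000
axis θ: 1/2·74.000 + 2 = 39.000

157.000 -25.000 39.000


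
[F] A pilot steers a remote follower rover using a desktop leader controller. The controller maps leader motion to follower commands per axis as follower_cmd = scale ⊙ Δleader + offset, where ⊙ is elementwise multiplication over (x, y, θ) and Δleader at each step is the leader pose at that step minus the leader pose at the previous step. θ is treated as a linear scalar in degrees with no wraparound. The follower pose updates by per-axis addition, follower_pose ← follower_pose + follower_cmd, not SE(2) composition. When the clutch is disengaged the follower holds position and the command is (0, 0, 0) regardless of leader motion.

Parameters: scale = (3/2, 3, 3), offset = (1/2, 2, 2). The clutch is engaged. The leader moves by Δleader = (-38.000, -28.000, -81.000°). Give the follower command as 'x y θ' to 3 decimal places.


axis x: 3/2·-38.000 + 1/2 = -56.500
axis y: 3·-28.000 + 2 = -82.000
axis θ: 3·-81.000 + 2 = -241.000

-56.500 -82.000 -241.000


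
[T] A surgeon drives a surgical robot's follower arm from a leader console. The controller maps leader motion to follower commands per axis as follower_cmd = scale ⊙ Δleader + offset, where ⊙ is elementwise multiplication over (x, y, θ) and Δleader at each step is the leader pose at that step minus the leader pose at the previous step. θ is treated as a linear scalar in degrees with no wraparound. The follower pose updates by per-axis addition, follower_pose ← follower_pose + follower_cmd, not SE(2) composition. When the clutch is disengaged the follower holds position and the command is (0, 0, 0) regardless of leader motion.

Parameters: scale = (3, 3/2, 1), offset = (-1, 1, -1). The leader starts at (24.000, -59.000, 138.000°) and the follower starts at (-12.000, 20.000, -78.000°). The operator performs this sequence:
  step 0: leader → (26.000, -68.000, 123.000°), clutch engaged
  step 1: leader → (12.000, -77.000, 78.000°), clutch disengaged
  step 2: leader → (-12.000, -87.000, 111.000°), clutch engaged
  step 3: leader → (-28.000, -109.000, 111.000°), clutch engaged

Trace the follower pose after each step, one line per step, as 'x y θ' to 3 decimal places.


-7.000 7.500 -94.000
-7.000 7.500 -94.000
-80.000 -6.500 -62.000
-129.000 -38.500 -63.000

step 0: Δleader=(2.000, -9.000, -15.000°), engaged; cmd=(5.000, -12.500, -16.000°) → follower=(-7.000, 7.500, -94.000°)
step 1: Δleader=(-14.000, -9.000, -45.000°), disengaged; cmd=(0,0,0) → follower holds at (-7.000, 7.500, -94.000°)
step 2: Δleader=(-24.000, -10.000, 33.000°), engaged; cmd=(-73.000, -14.000, 32.000°) → follower=(-80.000, -6.500, -62.000°)
step 3: Δleader=(-16.000, -22.000, 0.000°), engaged; cmd=(-49.000, -32.000, -1.000°) → follower=(-129.000, -38.500, -63.000°)


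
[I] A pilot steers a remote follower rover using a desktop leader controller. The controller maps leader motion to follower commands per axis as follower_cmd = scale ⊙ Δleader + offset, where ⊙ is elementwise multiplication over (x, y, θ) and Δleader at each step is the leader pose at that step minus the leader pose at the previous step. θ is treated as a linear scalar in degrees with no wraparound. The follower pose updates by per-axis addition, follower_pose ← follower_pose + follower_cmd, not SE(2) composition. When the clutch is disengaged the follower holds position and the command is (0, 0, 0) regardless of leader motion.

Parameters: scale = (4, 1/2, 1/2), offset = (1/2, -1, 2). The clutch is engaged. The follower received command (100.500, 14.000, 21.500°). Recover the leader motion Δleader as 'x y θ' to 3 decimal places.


25.000 30.000 39.000

axis x: (100.500 − 1/2) / (4) = 25.000
axis y: (14.000 − -1) / (1/2) = 30.000
axis θ: (21.500 − 2) / (1/2) = 39.000


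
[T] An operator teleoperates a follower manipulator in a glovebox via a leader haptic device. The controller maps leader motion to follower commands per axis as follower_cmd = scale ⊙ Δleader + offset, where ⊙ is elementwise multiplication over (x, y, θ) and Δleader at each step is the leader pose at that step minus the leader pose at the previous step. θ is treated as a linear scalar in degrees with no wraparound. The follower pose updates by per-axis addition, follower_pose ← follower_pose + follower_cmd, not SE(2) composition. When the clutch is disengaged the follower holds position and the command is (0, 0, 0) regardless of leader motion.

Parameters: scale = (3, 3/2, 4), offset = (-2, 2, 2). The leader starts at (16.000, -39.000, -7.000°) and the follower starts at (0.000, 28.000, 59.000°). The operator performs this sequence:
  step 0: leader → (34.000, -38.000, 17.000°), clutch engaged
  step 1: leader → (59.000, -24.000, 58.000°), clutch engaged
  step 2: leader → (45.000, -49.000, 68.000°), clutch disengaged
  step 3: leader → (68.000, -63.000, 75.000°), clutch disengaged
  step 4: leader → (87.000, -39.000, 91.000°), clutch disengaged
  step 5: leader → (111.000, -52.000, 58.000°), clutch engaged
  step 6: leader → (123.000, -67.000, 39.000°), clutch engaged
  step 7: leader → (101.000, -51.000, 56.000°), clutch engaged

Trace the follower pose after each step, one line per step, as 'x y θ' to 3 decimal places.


52.000 31.500 157.000
125.000 54.500 323.000
125.000 54.500 323.000
125.000 54.500 323.000
125.000 54.500 323.000
195.000 37.000 193.000
229.000 16.500 119.000
161.000 42.500 189.000

step 0: Δleader=(18.000, 1.000, 24.000°), engaged; cmd=(52.000, 3.500, 98.000°) → follower=(52.000, 31.500, 157.000°)
step 1: Δleader=(25.000, 14.000, 41.000°), engaged; cmd=(73.000, 23.000, 166.000°) → follower=(125.000, 54.500, 323.000°)
step 2: Δleader=(-14.000, -25.000, 10.000°), disengaged; cmd=(0,0,0) → follower holds at (125.000, 54.500, 323.000°)
step 3: Δleader=(23.000, -14.000, 7.000°), disengaged; cmd=(0,0,0) → follower holds at (125.000, 54.500, 323.000°)
step 4: Δleader=(19.000, 24.000, 16.000°), disengaged; cmd=(0,0,0) → follower holds at (125.000, 54.500, 323.000°)
step 5: Δleader=(24.000, -13.000, -33.000°), engaged; cmd=(70.000, -17.500, -130.000°) → follower=(195.000, 37.000, 193.000°)
step 6: Δleader=(12.000, -15.000, -19.000°), engaged; cmd=(34.000, -20.500, -74.000°) → follower=(229.000, 16.500, 119.000°)
step 7: Δleader=(-22.000, 16.000, 17.000°), engaged; cmd=(-68.000, 26.000, 70.000°) → follower=(161.000, 42.500, 189.000°)


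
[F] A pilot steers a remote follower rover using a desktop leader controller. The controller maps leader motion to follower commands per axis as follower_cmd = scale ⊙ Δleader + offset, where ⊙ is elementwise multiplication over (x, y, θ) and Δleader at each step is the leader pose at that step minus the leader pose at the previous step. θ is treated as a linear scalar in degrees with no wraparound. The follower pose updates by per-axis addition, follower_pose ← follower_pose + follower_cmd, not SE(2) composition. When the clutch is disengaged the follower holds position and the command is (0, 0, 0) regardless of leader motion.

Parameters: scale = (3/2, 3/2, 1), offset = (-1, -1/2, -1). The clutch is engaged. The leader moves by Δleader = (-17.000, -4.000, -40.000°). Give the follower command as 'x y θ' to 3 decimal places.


axis x: 3/2·-17.000 + -1 = -26.500
axis y: 3/2·-4.000 + -1/2 = -6.500
axis θ: 1·-40.000 + -1 = -41.000

-26.500 -6.500 -41.000


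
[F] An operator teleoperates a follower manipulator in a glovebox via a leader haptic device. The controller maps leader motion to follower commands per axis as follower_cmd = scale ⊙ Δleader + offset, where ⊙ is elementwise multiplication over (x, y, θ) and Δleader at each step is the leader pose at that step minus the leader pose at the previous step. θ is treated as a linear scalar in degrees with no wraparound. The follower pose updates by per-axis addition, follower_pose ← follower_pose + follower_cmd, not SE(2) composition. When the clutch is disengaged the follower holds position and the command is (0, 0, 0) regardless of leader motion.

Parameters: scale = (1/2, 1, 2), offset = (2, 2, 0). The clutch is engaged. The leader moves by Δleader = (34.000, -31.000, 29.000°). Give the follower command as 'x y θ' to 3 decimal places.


axis x: 1/2·34.000 + 2 = 19.000
axis y: 1·-31.000 + 2 = -29.000
axis θ: 2·29.000 + 0 = 58.000

19.000 -29.000 58.000


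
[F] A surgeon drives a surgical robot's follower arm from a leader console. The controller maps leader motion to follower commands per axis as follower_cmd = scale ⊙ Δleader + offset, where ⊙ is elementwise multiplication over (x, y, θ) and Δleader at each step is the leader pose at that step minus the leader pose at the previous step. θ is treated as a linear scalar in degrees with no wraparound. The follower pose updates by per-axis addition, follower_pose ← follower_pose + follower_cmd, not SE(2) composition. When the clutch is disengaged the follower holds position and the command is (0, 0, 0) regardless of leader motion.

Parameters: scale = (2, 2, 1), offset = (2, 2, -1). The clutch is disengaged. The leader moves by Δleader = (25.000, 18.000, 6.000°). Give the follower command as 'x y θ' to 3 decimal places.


0.000 0.000 0.000

clutch disengaged → follower holds; cmd = (0, 0, 0)


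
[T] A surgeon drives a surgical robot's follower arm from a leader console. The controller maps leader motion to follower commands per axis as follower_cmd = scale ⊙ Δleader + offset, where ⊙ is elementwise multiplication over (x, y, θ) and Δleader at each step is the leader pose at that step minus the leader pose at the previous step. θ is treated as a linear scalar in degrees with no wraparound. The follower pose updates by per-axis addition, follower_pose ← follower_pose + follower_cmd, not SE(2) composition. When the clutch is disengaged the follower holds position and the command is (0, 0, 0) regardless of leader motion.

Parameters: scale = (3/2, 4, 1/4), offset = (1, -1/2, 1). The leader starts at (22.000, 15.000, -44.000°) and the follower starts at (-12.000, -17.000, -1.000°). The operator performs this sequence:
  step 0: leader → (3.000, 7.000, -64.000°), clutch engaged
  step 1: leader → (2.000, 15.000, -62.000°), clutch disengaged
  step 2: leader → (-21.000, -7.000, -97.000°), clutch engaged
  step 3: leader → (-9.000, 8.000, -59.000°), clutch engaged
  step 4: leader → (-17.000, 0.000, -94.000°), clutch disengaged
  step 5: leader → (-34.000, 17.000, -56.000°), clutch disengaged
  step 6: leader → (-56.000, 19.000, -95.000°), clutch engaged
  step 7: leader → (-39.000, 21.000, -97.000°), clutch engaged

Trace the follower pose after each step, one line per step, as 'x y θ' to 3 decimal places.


step 0: Δleader=(-19.000, -8.000, -20.000°), engaged; cmd=(-27.500, -32.500, -4.000°) → follower=(-39.500, -49.500, -5.000°)
step 1: Δleader=(-1.000, 8.000, 2.000°), disengaged; cmd=(0,0,0) → follower holds at (-39.500, -49.500, -5.000°)
step 2: Δleader=(-23.000, -22.000, -35.000°), engaged; cmd=(-33.500, -88.500, -7.750°) → follower=(-73.000, -138.000, -12.750°)
step 3: Δleader=(12.000, 15.000, 38.000°), engaged; cmd=(19.000, 59.500, 10.500°) → follower=(-54.000, -78.500, -2.250°)
step 4: Δleader=(-8.000, -8.000, -35.000°), disengaged; cmd=(0,0,0) → follower holds at (-54.000, -78.500, -2.250°)
step 5: Δleader=(-17.000, 17.000, 38.000°), disengaged; cmd=(0,0,0) → follower holds at (-54.000, -78.500, -2.250°)
step 6: Δleader=(-22.000, 2.000, -39.000°), engaged; cmd=(-32.000, 7.500, -8.750°) → follower=(-86.000, -71.000, -11.000°)
step 7: Δleader=(17.000, 2.000, -2.000°), engaged; cmd=(26.500, 7.500, 0.500°) → follower=(-59.500, -63.500, -10.500°)

-39.500 -49.500 -5.000
-39.500 -49.500 -5.000
-73.000 -138.000 -12.750
-54.000 -78.500 -2.250
-54.000 -78.500 -2.250
-54.000 -78.500 -2.250
-86.000 -71.000 -11.000
-59.500 -63.500 -10.500


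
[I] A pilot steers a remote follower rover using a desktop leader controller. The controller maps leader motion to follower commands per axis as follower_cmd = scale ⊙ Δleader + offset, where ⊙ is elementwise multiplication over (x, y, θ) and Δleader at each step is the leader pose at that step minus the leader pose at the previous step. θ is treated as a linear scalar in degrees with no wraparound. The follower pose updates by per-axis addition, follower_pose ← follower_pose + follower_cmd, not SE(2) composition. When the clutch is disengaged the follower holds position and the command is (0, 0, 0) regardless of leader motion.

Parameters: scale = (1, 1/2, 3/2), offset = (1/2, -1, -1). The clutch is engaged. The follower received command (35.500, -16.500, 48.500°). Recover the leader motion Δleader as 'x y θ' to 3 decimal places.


axis x: (35.500 − 1/2) / (1) = 35.000
axis y: (-16.500 − -1) / (1/2) = -31.000
axis θ: (48.500 − -1) / (3/2) = 33.000

35.000 -31.000 33.000


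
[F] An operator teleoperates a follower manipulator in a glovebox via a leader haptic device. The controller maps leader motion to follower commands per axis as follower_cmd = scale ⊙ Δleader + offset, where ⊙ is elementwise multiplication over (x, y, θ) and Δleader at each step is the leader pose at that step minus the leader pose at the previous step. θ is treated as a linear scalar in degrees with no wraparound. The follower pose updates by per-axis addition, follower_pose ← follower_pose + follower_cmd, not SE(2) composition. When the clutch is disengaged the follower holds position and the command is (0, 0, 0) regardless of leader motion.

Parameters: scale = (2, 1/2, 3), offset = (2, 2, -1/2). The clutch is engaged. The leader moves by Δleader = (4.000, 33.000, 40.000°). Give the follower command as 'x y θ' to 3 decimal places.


10.000 18.500 119.500

axis x: 2·4.000 + 2 = 10.000
axis y: 1/2·33.000 + 2 = 18.500
axis θ: 3·40.000 + -1/2 = 119.500


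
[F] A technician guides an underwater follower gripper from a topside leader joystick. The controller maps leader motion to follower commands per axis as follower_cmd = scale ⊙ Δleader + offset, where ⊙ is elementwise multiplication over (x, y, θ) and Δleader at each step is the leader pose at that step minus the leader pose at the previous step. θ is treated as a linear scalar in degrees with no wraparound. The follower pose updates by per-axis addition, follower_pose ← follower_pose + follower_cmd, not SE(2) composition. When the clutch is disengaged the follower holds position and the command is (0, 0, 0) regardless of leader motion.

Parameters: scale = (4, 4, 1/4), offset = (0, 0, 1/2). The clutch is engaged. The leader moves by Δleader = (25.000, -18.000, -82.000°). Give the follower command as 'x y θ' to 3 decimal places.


100.000 -72.000 -20.000

axis x: 4·25.000 + 0 = 100.000
axis y: 4·-18.000 + 0 = -72.000
axis θ: 1/4·-82.000 + 1/2 = -20.000


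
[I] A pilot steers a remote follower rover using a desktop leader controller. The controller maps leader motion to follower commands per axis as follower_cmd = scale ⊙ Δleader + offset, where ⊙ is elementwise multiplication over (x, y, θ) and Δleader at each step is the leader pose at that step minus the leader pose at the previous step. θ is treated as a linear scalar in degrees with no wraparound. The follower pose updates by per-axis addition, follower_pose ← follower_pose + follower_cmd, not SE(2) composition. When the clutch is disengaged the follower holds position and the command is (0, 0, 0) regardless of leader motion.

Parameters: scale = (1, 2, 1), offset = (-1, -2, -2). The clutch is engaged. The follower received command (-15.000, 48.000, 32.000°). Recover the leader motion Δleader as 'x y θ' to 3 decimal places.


axis x: (-15.000 − -1) / (1) = -14.000
axis y: (48.000 − -2) / (2) = 25.000
axis θ: (32.000 − -2) / (1) = 34.000

-14.000 25.000 34.000


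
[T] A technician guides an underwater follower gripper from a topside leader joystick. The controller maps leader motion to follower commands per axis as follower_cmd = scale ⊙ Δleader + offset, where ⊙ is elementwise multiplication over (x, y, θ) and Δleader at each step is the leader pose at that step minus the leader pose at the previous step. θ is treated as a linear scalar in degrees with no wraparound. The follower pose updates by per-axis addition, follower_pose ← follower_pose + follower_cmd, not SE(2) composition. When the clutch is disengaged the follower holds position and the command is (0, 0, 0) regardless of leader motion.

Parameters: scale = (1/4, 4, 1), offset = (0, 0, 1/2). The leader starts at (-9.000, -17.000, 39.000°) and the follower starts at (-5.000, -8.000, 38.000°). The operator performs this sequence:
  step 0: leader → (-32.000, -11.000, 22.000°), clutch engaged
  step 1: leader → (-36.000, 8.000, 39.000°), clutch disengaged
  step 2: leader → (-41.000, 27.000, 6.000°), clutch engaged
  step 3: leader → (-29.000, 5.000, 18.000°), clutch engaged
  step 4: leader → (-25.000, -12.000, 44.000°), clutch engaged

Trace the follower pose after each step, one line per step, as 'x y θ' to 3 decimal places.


-10.750 16.000 21.500
-10.750 16.000 21.500
-12.000 92.000 -11.000
-9.000 4.000 1.500
-8.000 -64.000 28.000

step 0: Δleader=(-23.000, 6.000, -17.000°), engaged; cmd=(-5.750, 24.000, -16.500°) → follower=(-10.750, 16.000, 21.500°)
step 1: Δleader=(-4.000, 19.000, 17.000°), disengaged; cmd=(0,0,0) → follower holds at (-10.750, 16.000, 21.500°)
step 2: Δleader=(-5.000, 19.000, -33.000°), engaged; cmd=(-1.250, 76.000, -32.500°) → follower=(-12.000, 92.000, -11.000°)
step 3: Δleader=(12.000, -22.000, 12.000°), engaged; cmd=(3.000, -88.000, 12.500°) → follower=(-9.000, 4.000, 1.500°)
step 4: Δleader=(4.000, -17.000, 26.000°), engaged; cmd=(1.000, -68.000, 26.500°) → follower=(-8.000, -64.000, 28.000°)


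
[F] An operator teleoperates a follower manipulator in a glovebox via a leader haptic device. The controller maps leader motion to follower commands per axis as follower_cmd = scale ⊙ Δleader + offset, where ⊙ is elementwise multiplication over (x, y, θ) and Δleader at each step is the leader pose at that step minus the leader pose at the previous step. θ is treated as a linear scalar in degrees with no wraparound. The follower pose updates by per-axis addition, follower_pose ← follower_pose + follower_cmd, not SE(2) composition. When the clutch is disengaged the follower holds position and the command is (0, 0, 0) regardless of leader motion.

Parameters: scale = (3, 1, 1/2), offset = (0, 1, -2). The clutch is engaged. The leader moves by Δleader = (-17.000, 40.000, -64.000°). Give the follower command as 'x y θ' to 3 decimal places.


axis x: 3·-17.000 + 0 = -51.000
axis y: 1·40.000 + 1 = 41.000
axis θ: 1/2·-64.000 + -2 = -34.000

-51.000 41.000 -34.000


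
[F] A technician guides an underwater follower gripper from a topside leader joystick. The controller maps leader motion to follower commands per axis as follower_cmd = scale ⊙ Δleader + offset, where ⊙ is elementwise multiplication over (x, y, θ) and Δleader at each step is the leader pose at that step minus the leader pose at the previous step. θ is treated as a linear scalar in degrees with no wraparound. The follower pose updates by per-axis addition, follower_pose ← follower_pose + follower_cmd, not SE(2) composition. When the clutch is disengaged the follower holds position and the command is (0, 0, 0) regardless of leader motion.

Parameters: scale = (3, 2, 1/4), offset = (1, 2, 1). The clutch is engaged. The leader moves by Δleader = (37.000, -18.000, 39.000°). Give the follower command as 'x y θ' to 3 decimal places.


112.000 -34.000 10.750

axis x: 3·37.000 + 1 = 112.000
axis y: 2·-18.000 + 2 = -34.000
axis θ: 1/4·39.000 + 1 = 10.750


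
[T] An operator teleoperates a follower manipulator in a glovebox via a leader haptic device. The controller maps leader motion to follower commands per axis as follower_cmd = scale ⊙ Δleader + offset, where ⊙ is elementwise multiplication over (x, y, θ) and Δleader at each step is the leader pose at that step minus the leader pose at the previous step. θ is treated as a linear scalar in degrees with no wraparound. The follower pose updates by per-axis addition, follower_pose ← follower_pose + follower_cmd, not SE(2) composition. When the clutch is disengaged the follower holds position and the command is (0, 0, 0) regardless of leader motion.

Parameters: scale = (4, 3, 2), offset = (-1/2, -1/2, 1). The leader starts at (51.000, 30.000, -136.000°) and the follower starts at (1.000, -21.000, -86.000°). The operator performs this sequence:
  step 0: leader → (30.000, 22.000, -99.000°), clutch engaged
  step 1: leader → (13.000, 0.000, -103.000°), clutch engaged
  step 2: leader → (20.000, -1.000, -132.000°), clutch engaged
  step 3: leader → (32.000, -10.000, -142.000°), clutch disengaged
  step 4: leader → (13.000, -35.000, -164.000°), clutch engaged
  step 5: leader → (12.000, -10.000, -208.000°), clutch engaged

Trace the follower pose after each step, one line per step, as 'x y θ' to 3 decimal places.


step 0: Δleader=(-21.000, -8.000, 37.000°), engaged; cmd=(-84.500, -24.500, 75.000°) → follower=(-83.500, -45.500, -11.000°)
step 1: Δleader=(-17.000, -22.000, -4.000°), engaged; cmd=(-68.500, -66.500, -7.000°) → follower=(-152.000, -112.000, -18.000°)
step 2: Δleader=(7.000, -1.000, -29.000°), engaged; cmd=(27.500, -3.500, -57.000°) → follower=(-124.500, -115.500, -75.000°)
step 3: Δleader=(12.000, -9.000, -10.000°), disengaged; cmd=(0,0,0) → follower holds at (-124.500, -115.500, -75.000°)
step 4: Δleader=(-19.000, -25.000, -22.000°), engaged; cmd=(-76.500, -75.500, -43.000°) → follower=(-201.000, -191.000, -118.000°)
step 5: Δleader=(-1.000, 25.000, -44.000°), engaged; cmd=(-4.500, 74.500, -87.000°) → follower=(-205.500, -116.500, -205.000°)

-83.500 -45.500 -11.000
-152.000 -112.000 -18.000
-124.500 -115.500 -75.000
-124.500 -115.500 -75.000
-201.000 -191.000 -118.000
-205.500 -116.500 -205.000


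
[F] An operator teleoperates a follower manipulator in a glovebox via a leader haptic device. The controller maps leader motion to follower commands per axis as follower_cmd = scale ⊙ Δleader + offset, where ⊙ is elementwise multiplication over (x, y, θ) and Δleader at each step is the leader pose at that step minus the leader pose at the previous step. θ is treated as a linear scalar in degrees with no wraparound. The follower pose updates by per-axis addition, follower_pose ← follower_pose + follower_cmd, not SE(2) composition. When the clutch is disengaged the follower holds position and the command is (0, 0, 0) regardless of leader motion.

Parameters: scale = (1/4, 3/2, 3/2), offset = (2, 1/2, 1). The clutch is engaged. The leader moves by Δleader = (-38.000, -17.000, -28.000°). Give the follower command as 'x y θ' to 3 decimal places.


-7.500 -25.000 -41.000

axis x: 1/4·-38.000 + 2 = -7.500
axis y: 3/2·-17.000 + 1/2 = -25.000
axis θ: 3/2·-28.000 + 1 = -41.000


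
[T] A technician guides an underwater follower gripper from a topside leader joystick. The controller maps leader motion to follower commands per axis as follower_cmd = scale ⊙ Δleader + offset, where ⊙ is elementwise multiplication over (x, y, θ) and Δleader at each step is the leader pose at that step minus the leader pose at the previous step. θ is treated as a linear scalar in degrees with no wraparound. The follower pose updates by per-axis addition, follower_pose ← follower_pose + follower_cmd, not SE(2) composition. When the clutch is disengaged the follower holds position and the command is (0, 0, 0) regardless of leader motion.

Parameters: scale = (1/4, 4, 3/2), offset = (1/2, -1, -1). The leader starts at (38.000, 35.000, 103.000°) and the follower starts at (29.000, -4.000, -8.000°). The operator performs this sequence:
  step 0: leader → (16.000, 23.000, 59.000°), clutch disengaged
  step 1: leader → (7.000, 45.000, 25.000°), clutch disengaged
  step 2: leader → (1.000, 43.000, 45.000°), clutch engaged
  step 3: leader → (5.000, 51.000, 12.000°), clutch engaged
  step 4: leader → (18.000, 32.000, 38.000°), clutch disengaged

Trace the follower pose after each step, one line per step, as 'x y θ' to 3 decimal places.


step 0: Δleader=(-22.000, -12.000, -44.000°), disengaged; cmd=(0,0,0) → follower holds at (29.000, -4.000, -8.000°)
step 1: Δleader=(-9.000, 22.000, -34.000°), disengaged; cmd=(0,0,0) → follower holds at (29.000, -4.000, -8.000°)
step 2: Δleader=(-6.000, -2.000, 20.000°), engaged; cmd=(-1.000, -9.000, 29.000°) → follower=(28.000, -13.000, 21.000°)
step 3: Δleader=(4.000, 8.000, -33.000°), engaged; cmd=(1.500, 31.000, -50.500°) → follower=(29.500, 18.000, -29.500°)
step 4: Δleader=(13.000, -19.000, 26.000°), disengaged; cmd=(0,0,0) → follower holds at (29.500, 18.000, -29.500°)

29.000 -4.000 -8.000
29.000 -4.000 -8.000
28.000 -13.000 21.000
29.500 18.000 -29.500
29.500 18.000 -29.500


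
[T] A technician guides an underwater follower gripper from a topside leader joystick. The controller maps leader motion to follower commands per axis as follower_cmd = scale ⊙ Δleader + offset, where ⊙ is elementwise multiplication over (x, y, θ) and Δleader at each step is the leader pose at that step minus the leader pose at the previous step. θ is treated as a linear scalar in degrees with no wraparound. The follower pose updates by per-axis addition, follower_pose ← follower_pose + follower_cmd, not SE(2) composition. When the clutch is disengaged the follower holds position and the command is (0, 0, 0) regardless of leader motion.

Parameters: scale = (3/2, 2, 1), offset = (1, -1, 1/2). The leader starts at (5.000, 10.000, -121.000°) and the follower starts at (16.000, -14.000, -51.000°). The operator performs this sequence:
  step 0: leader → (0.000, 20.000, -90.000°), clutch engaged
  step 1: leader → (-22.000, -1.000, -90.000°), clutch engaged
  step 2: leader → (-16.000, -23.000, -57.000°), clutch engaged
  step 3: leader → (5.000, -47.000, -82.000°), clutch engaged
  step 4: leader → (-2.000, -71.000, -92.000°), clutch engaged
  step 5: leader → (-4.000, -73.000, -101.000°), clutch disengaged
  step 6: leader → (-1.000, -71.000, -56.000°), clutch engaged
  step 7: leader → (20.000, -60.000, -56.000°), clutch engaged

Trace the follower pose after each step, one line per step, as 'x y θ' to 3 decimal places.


9.500 5.000 -19.500
-22.500 -38.000 -19.000
-12.500 -83.000 14.500
20.000 -132.000 -10.000
10.500 -181.000 -19.500
10.500 -181.000 -19.500
16.000 -178.000 26.000
48.500 -157.000 26.500

step 0: Δleader=(-5.000, 10.000, 31.000°), engaged; cmd=(-6.500, 19.000, 31.500°) → follower=(9.500, 5.000, -19.500°)
step 1: Δleader=(-22.000, -21.000, 0.000°), engaged; cmd=(-32.000, -43.000, 0.500°) → follower=(-22.500, -38.000, -19.000°)
step 2: Δleader=(6.000, -22.000, 33.000°), engaged; cmd=(10.000, -45.000, 33.500°) → follower=(-12.500, -83.000, 14.500°)
step 3: Δleader=(21.000, -24.000, -25.000°), engaged; cmd=(32.500, -49.000, -24.500°) → follower=(20.000, -132.000, -10.000°)
step 4: Δleader=(-7.000, -24.000, -10.000°), engaged; cmd=(-9.500, -49.000, -9.500°) → follower=(10.500, -181.000, -19.500°)
step 5: Δleader=(-2.000, -2.000, -9.000°), disengaged; cmd=(0,0,0) → follower holds at (10.500, -181.000, -19.500°)
step 6: Δleader=(3.000, 2.000, 45.000°), engaged; cmd=(5.500, 3.000, 45.500°) → follower=(16.000, -178.000, 26.000°)
step 7: Δleader=(21.000, 11.000, 0.000°), engaged; cmd=(32.500, 21.000, 0.500°) → follower=(48.500, -157.000, 26.500°)


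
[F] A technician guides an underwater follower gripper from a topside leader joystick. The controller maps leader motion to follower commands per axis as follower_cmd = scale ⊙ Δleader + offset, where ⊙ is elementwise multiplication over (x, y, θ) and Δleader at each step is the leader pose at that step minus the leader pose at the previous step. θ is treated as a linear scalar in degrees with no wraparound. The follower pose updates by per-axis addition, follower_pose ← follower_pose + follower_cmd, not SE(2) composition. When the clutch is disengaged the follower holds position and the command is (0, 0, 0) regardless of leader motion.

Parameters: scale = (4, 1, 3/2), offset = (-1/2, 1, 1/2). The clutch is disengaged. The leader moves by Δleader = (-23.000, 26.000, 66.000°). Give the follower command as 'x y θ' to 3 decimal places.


clutch disengaged → follower holds; cmd = (0, 0, 0)

0.000 0.000 0.000


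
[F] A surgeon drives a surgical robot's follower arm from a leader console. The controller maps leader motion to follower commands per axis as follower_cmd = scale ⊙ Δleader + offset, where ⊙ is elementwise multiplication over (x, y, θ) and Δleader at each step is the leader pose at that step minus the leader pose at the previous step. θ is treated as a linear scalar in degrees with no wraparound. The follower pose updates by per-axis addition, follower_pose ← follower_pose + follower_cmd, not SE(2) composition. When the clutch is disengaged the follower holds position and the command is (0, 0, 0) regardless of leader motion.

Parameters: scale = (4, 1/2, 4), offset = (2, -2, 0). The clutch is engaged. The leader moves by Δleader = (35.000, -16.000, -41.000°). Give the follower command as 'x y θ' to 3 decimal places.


axis x: 4·35.000 + 2 = 142.000
axis y: 1/2·-16.000 + -2 = -10.000
axis θ: 4·-41.000 + 0 = -164.000

142.000 -10.000 -164.000


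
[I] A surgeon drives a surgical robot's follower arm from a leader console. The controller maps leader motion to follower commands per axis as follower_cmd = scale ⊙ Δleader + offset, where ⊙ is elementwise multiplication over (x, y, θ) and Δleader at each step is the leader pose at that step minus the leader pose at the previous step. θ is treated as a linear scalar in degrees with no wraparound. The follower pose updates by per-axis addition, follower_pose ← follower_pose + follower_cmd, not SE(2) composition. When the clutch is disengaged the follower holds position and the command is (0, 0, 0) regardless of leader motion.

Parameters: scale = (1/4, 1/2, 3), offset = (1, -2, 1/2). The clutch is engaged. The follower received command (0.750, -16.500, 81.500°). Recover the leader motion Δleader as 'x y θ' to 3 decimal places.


axis x: (0.750 − 1) / (1/4) = -1.000
axis y: (-16.500 − -2) / (1/2) = -29.000
axis θ: (81.500 − 1/2) / (3) = 27.000

-1.000 -29.000 27.000


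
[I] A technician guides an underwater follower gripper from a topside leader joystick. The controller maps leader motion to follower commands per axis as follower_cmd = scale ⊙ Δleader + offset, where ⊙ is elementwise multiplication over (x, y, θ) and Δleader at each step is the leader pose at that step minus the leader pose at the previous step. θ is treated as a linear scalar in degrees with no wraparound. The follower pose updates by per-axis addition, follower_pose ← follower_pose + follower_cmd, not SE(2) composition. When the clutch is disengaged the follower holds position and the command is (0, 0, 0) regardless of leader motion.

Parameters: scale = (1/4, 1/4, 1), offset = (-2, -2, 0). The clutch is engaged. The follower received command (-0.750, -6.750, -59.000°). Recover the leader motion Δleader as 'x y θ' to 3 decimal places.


axis x: (-0.750 − -2) / (1/4) = 5.000
axis y: (-6.750 − -2) / (1/4) = -19.000
axis θ: (-59.000 − 0) / (1) = -59.000

5.000 -19.000 -59.000
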